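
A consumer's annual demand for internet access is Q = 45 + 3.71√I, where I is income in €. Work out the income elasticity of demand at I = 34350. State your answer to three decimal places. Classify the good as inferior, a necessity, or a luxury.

At I = 34350: Q = 732.602.
dQ/dI = 3.71/(2√I) = 0.0100088 at this income.
η = (dQ/dI)·(I/Q) = 0.0100088 × (34350/732.602) = 0.469.
Since 0 < η < 1, the good is a necessity.

0.469 (necessity)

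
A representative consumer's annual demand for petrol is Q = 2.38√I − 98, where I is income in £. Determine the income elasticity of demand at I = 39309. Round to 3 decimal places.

0.631

At I = 39309: Q = 373.871.
dQ/dI = 2.38/(2√I) = 0.00600207 at this income.
η = (dQ/dI)·(I/Q) = 0.00600207 × (39309/373.871) = 0.631.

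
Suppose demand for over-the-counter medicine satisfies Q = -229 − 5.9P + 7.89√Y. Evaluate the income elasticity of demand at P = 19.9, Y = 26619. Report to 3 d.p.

At P = 19.9, Y = 26619: Q = 940.870.
Holding P constant, ∂Q/∂Y = 7.89/(2√Y) = 0.0241797.
η_Y = (∂Q/∂Y)·(Y/Q) = 0.0241797 × (26619/940.870) = 0.684.

0.684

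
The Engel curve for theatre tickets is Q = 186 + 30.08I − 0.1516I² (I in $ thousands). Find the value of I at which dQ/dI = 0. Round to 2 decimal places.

dQ/dI = 30.08 − 0.3032I.
The good is inferior where dQ/dI < 0. Setting dQ/dI = 0 gives I = 30.08 / 0.3032 = 99.21.

99.21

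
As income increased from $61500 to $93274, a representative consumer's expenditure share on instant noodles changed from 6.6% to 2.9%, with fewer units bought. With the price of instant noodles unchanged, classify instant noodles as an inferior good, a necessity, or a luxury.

inferior good

Quantity demanded falls as income rises, so η < 0.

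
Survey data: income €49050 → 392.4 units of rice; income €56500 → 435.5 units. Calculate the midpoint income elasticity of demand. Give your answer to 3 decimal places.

0.738

ΔQ = 435.5 − 392.4 = 43.1; midpoint Q̄ = (392.4 + 435.5)/2 = 413.95.
ΔI = 56500 − 49050 = 7450; midpoint Ī = (49050 + 56500)/2 = 52775.
η = (ΔQ/Q̄) ÷ (ΔI/Ī) = (43.1/413.95) ÷ (7450/52775) = 0.738.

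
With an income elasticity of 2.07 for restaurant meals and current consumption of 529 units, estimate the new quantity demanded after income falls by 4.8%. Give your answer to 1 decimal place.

%ΔQ ≈ η × %ΔI = 2.07 × (-4.8%) = -9.936%.
New Q ≈ 529 × (1 − 0.09936) = 476.4.

476.4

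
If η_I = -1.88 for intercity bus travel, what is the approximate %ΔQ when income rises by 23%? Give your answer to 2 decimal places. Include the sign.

%ΔQ ≈ η × %ΔI = -1.88 × 23% = -43.24%.

-43.24%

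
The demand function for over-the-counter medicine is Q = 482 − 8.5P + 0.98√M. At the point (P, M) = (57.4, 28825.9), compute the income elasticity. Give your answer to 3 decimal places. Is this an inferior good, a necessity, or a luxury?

At P = 57.4, M = 28825.9: Q = 160.486.
Holding P constant, ∂Q/∂M = 0.98/(2√M) = 0.00288606.
η_M = (∂Q/∂M)·(M/Q) = 0.00288606 × (28825.9/160.486) = 0.518.
Since 0 < η < 1, this is a necessity.

0.518 (necessity)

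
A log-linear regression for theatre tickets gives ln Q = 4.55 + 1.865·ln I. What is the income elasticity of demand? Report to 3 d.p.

In a log-linear demand, the coefficient on ln I is the income elasticity.
So η = 1.865.

1.865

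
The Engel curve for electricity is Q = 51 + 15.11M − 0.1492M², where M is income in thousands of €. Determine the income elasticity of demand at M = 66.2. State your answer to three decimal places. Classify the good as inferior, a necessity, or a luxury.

-0.774 (inferior good)

At M = 66.2: Q = 397.4220.
dQ/dM = 15.11 − 0.2984M = -4.64408.
η = (dQ/dM)·(M/Q) = -4.64408 × (66.2/397.4220) = -0.774.
η < 0 ⇒ inferior good.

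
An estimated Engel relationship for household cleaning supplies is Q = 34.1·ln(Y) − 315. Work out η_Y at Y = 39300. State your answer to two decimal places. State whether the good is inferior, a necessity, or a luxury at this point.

At Y = 39300: Q = 45.743.
dQ/dY = 34.1/Y = 0.000867684 at this income.
η = (dQ/dY)·(Y/Q) = 0.000867684 × (39300/45.743) = 0.75.
Since 0 < η < 1, the good is a necessity.

0.75 (necessity)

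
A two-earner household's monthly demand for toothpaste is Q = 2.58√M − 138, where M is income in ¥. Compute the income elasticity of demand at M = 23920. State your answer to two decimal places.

At M = 23920: Q = 261.025.
dQ/dM = 2.58/(2√M) = 0.00834083 at this income.
η = (dQ/dM)·(M/Q) = 0.00834083 × (23920/261.025) = 0.76.

0.76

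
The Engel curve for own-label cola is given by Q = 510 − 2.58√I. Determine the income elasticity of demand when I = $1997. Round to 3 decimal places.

-0.146

At I = 1997: Q = 394.705.
dQ/dI = -2.58/(2√I) = -0.0288669 at this income.
η = (dQ/dI)·(I/Q) = -0.0288669 × (1997/394.705) = -0.146.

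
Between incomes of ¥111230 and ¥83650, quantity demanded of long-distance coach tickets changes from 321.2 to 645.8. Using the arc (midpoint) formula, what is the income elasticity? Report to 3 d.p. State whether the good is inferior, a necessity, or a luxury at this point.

-2.372 (inferior good)

ΔQ = 645.8 − 321.2 = 324.6; midpoint Q̄ = (321.2 + 645.8)/2 = 483.5.
ΔI = 83650 − 111230 = -27580; midpoint Ī = (111230 + 83650)/2 = 97440.
η = (ΔQ/Q̄) ÷ (ΔI/Ī) = (324.6/483.5) ÷ (-27580/97440) = -2.372.
η < 0 ⇒ inferior good.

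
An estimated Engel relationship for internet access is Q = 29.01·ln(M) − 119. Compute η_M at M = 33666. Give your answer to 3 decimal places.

At M = 33666: Q = 183.407.
dQ/dM = 29.01/M = 0.0008617 at this income.
η = (dQ/dM)·(M/Q) = 0.0008617 × (33666/183.407) = 0.158.

0.158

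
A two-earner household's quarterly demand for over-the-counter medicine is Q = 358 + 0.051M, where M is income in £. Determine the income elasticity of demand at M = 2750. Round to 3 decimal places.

At M = 2750: Q = 498.250.
dQ/dM = 0.051.
η = (dQ/dM)·(M/Q) = 0.051 × (2750/498.250) = 0.281.

0.281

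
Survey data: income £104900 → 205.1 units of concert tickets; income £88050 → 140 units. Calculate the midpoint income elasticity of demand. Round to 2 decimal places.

ΔQ = 140 − 205.1 = -65.1; midpoint Q̄ = (205.1 + 140)/2 = 172.55.
ΔI = 88050 − 104900 = -16850; midpoint Ī = (104900 + 88050)/2 = 96475.
η = (ΔQ/Q̄) ÷ (ΔI/Ī) = (-65.1/172.55) ÷ (-16850/96475) = 2.16.

2.16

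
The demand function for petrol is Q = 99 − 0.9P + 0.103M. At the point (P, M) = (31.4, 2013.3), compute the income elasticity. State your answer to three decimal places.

At P = 31.4, M = 2013.3: Q = 278.110.
Holding P constant, ∂Q/∂M = 0.103.
η_M = (∂Q/∂M)·(M/Q) = 0.103 × (2013.3/278.110) = 0.746.

0.746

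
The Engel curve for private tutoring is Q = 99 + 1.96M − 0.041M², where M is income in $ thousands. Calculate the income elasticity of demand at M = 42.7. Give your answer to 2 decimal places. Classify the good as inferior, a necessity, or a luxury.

At M = 42.7: Q = 107.9371.
dQ/dM = 1.96 − 0.082M = -1.54140.
η = (dQ/dM)·(M/Q) = -1.54140 × (42.7/107.9371) = -0.61.
η < 0 ⇒ inferior good.

-0.61 (inferior good)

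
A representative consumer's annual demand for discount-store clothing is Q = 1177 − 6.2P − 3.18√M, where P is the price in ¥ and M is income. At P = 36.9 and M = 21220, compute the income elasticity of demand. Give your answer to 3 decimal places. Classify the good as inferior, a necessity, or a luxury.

-0.478 (inferior good)

At P = 36.9, M = 21220: Q = 484.987.
Holding P constant, ∂Q/∂M = -3.18/(2√M) = -0.010915.
η_M = (∂Q/∂M)·(M/Q) = -0.010915 × (21220/484.987) = -0.478.
Since η < 0, this is an inferior good.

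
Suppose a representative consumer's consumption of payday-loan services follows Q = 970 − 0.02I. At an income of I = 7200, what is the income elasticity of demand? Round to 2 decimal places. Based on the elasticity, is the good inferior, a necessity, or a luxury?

At I = 7200: Q = 826.000.
dQ/dI = −0.02.
η = (dQ/dI)·(I/Q) = -0.02 × (7200/826.000) = -0.17.
Since η < 0, the good is an inferior good.

-0.17 (inferior good)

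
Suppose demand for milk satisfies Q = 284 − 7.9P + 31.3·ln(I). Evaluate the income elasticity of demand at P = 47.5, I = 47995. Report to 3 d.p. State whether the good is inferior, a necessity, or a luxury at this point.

At P = 47.5, I = 47995: Q = 246.128.
Holding P constant, ∂Q/∂I = 31.3/I = 0.000652151.
η_I = (∂Q/∂I)·(I/Q) = 0.000652151 × (47995/246.128) = 0.127.
Since 0 < η < 1, this is a necessity.

0.127 (necessity)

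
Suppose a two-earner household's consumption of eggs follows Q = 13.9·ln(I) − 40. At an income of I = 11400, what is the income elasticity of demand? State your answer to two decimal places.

At I = 11400: Q = 89.845.
dQ/dI = 13.9/I = 0.0012193 at this income.
η = (dQ/dI)·(I/Q) = 0.0012193 × (11400/89.845) = 0.15.

0.15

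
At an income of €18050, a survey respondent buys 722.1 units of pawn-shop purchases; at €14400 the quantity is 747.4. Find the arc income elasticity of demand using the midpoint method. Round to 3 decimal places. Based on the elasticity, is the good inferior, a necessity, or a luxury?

-0.153 (inferior good)

ΔQ = 747.4 − 722.1 = 25.3; midpoint Q̄ = (722.1 + 747.4)/2 = 734.75.
ΔI = 14400 − 18050 = -3650; midpoint Ī = (18050 + 14400)/2 = 16225.
η = (ΔQ/Q̄) ÷ (ΔI/Ī) = (25.3/734.75) ÷ (-3650/16225) = -0.153.
η < 0 ⇒ inferior good.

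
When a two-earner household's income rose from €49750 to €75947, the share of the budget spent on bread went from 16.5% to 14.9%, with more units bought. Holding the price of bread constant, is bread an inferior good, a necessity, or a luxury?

Quantity rises but the budget share falls as income rises, so 0 < η < 1.

necessity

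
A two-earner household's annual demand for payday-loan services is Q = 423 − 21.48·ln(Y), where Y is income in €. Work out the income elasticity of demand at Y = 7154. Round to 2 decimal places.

At Y = 7154: Q = 232.356.
dQ/dY = -21.48/Y = -0.00300252 at this income.
η = (dQ/dY)·(Y/Q) = -0.00300252 × (7154/232.356) = -0.09.

-0.09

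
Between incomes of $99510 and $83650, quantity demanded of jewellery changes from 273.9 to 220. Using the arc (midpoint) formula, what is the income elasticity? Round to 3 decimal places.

1.260

ΔQ = 220 − 273.9 = -53.9; midpoint Q̄ = (273.9 + 220)/2 = 246.95.
ΔI = 83650 − 99510 = -15860; midpoint Ī = (99510 + 83650)/2 = 91580.
η = (ΔQ/Q̄) ÷ (ΔI/Ī) = (-53.9/246.95) ÷ (-15860/91580) = 1.260.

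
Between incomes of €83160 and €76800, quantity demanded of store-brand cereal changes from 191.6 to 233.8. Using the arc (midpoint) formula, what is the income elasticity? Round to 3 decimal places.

ΔQ = 233.8 − 191.6 = 42.2; midpoint Q̄ = (191.6 + 233.8)/2 = 212.7.
ΔI = 76800 − 83160 = -6360; midpoint Ī = (83160 + 76800)/2 = 79980.
η = (ΔQ/Q̄) ÷ (ΔI/Ī) = (42.2/212.7) ÷ (-6360/79980) = -2.495.

-2.495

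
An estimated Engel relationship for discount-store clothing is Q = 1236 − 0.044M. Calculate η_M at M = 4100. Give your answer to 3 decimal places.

At M = 4100: Q = 1055.600.
dQ/dM = −0.044.
η = (dQ/dM)·(M/Q) = -0.044 × (4100/1055.600) = -0.171.

-0.171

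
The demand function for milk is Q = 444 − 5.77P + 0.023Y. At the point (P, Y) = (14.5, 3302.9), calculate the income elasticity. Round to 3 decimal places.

At P = 14.5, Y = 3302.9: Q = 436.302.
Holding P constant, ∂Q/∂Y = 0.023.
η_Y = (∂Q/∂Y)·(Y/Q) = 0.023 × (3302.9/436.302) = 0.174.

0.174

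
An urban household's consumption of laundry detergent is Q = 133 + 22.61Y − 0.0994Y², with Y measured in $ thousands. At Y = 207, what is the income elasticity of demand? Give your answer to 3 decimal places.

At Y = 207: Q = 554.0794.
dQ/dY = 22.61 − 0.1988Y = -18.54160.
η = (dQ/dY)·(Y/Q) = -18.54160 × (207/554.0794) = -6.927.

-6.927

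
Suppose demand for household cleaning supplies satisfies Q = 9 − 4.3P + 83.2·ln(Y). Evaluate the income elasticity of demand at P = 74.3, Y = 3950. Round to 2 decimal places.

0.22

At P = 74.3, Y = 3950: Q = 378.528.
Holding P constant, ∂Q/∂Y = 83.2/Y = 0.0210633.
η_Y = (∂Q/∂Y)·(Y/Q) = 0.0210633 × (3950/378.528) = 0.22.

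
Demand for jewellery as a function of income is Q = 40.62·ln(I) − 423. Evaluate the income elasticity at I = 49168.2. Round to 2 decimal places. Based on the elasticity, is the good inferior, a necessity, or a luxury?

2.57 (luxury)

At I = 49168.2: Q = 15.818.
dQ/dI = 40.62/I = 0.000826144 at this income.
η = (dQ/dI)·(I/Q) = 0.000826144 × (49168.2/15.818) = 2.57.
Since η > 1, the good is a luxury.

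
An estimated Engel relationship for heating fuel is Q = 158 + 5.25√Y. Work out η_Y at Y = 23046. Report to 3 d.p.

0.417

At Y = 23046: Q = 954.998.
dQ/dY = 5.25/(2√Y) = 0.0172915 at this income.
η = (dQ/dY)·(Y/Q) = 0.0172915 × (23046/954.998) = 0.417.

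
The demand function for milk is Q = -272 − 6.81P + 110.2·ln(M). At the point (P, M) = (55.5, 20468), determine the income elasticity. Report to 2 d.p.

0.25

At P = 55.5, M = 20468: Q = 443.958.
Holding P constant, ∂Q/∂M = 110.2/M = 0.00538401.
η_M = (∂Q/∂M)·(M/Q) = 0.00538401 × (20468/443.958) = 0.25.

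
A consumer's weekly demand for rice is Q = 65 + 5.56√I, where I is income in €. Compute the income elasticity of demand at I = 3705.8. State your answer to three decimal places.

0.419

At I = 3705.8: Q = 403.467.
dQ/dI = 5.56/(2√I) = 0.0456671 at this income.
η = (dQ/dI)·(I/Q) = 0.0456671 × (3705.8/403.467) = 0.419.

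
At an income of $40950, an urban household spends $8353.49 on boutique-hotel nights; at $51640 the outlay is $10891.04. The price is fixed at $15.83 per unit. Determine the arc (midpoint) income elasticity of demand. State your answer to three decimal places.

1.142

With a constant price, Q₁ = 8353.49/15.83 = 527.700 and Q₂ = 10891.04/15.83 = 688.000 (equivalently, work directly with expenditure since P cancels).
Midpoint %ΔQ = (10891.04 − 8353.49)/9622.27 = 0.26372; midpoint %ΔI = (51640 − 40950)/46295 = 0.23091.
η = 0.26372 / 0.23091 = 1.142.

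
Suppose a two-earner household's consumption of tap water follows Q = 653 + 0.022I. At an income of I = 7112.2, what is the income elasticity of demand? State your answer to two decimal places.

At I = 7112.2: Q = 809.468.
dQ/dI = 0.022.
η = (dQ/dI)·(I/Q) = 0.022 × (7112.2/809.468) = 0.19.

0.19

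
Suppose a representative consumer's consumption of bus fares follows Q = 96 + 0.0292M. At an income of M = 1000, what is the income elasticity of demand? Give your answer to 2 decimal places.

0.23

At M = 1000: Q = 125.200.
dQ/dM = 0.0292.
η = (dQ/dM)·(M/Q) = 0.0292 × (1000/125.200) = 0.23.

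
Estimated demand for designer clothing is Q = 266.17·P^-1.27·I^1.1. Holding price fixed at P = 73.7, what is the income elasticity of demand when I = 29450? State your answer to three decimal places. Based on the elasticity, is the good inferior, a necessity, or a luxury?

For a multiplicative demand Q = A·P^α·I^β, the income elasticity is β everywhere.
Here β = 1.1, so η = 1.100.
Since η > 1, this is a luxury.

1.100 (luxury)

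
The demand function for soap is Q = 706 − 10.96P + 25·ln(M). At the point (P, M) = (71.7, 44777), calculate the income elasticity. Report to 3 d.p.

0.133

At P = 71.7, M = 44777: Q = 187.904.
Holding P constant, ∂Q/∂M = 25/M = 0.000558322.
η_M = (∂Q/∂M)·(M/Q) = 0.000558322 × (44777/187.904) = 0.133.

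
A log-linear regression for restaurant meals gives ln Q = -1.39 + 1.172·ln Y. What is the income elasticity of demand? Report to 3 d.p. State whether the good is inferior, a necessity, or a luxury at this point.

1.172 (luxury)

In a log-linear demand, the coefficient on ln Y is the income elasticity.
So η = 1.172.
η > 1 ⇒ luxury.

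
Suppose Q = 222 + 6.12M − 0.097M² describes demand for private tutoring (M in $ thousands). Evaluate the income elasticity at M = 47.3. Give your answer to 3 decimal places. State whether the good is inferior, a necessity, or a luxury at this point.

-0.491 (inferior good)

At M = 47.3: Q = 294.4589.
dQ/dM = 6.12 − 0.194M = -3.05620.
η = (dQ/dM)·(M/Q) = -3.05620 × (47.3/294.4589) = -0.491.
η < 0 ⇒ inferior good.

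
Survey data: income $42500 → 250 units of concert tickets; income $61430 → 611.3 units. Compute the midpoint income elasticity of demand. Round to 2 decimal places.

2.30

ΔQ = 611.3 − 250 = 361.3; midpoint Q̄ = (250 + 611.3)/2 = 430.65.
ΔI = 61430 − 42500 = 18930; midpoint Ī = (42500 + 61430)/2 = 51965.
η = (ΔQ/Q̄) ÷ (ΔI/Ī) = (361.3/430.65) ÷ (18930/51965) = 2.30.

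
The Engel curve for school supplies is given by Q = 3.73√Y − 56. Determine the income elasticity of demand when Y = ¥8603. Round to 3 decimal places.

0.597

At Y = 8603: Q = 289.966.
dQ/dY = 3.73/(2√Y) = 0.0201073 at this income.
η = (dQ/dY)·(Y/Q) = 0.0201073 × (8603/289.966) = 0.597.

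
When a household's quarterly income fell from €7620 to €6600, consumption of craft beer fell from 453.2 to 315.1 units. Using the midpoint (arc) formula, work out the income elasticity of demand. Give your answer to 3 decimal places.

ΔQ = 315.1 − 453.2 = -138.1; midpoint Q̄ = (453.2 + 315.1)/2 = 384.15.
ΔI = 6600 − 7620 = -1020; midpoint Ī = (7620 + 6600)/2 = 7110.
η = (ΔQ/Q̄) ÷ (ΔI/Ī) = (-138.1/384.15) ÷ (-1020/7110) = 2.506.

2.506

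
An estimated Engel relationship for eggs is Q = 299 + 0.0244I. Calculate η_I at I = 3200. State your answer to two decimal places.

At I = 3200: Q = 377.080.
dQ/dI = 0.0244.
η = (dQ/dI)·(I/Q) = 0.0244 × (3200/377.080) = 0.21.

0.21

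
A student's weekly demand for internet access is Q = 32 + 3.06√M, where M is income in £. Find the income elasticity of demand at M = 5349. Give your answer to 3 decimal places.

0.437

At M = 5349: Q = 255.799.
dQ/dM = 3.06/(2√M) = 0.0209197 at this income.
η = (dQ/dM)·(M/Q) = 0.0209197 × (5349/255.799) = 0.437.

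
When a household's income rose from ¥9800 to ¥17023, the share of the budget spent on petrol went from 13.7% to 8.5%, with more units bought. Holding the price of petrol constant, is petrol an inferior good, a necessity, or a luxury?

Quantity rises but the budget share falls as income rises, so 0 < η < 1.

necessity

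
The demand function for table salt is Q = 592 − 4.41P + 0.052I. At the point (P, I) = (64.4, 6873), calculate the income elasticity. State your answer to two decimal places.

At P = 64.4, I = 6873: Q = 665.392.
Holding P constant, ∂Q/∂I = 0.052.
η_I = (∂Q/∂I)·(I/Q) = 0.052 × (6873/665.392) = 0.54.

0.54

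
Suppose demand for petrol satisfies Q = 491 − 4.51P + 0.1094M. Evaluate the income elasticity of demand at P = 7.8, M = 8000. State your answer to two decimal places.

0.66

At P = 7.8, M = 8000: Q = 1331.022.
Holding P constant, ∂Q/∂M = 0.1094.
η_M = (∂Q/∂M)·(M/Q) = 0.1094 × (8000/1331.022) = 0.66.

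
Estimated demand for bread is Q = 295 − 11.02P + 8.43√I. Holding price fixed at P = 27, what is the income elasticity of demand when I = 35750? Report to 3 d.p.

At P = 27, I = 35750: Q = 1591.377.
Holding P constant, ∂Q/∂I = 8.43/(2√I) = 0.0222925.
η_I = (∂Q/∂I)·(I/Q) = 0.0222925 × (35750/1591.377) = 0.501.

0.501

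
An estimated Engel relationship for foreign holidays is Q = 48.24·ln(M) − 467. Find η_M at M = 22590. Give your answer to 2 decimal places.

At M = 22590: Q = 16.619.
dQ/dM = 48.24/M = 0.00213546 at this income.
η = (dQ/dM)·(M/Q) = 0.00213546 × (22590/16.619) = 2.90.

2.90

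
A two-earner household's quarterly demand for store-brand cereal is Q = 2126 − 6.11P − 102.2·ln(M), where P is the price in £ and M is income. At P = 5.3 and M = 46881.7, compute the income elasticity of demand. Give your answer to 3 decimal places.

-0.103

At P = 5.3, M = 46881.7: Q = 994.417.
Holding P constant, ∂Q/∂M = -102.2/M = -0.00217996.
η_M = (∂Q/∂M)·(M/Q) = -0.00217996 × (46881.7/994.417) = -0.103.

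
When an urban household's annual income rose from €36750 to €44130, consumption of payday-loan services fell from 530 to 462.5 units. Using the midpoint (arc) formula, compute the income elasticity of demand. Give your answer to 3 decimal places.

ΔQ = 462.5 − 530 = -67.5; midpoint Q̄ = (530 + 462.5)/2 = 496.25.
ΔI = 44130 − 36750 = 7380; midpoint Ī = (36750 + 44130)/2 = 40440.
η = (ΔQ/Q̄) ÷ (ΔI/Ī) = (-67.5/496.25) ÷ (7380/40440) = -0.745.

-0.745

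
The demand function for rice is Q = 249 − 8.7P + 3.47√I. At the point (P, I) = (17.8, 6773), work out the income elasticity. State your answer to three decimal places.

At P = 17.8, I = 6773: Q = 379.715.
Holding P constant, ∂Q/∂I = 3.47/(2√I) = 0.0210819.
η_I = (∂Q/∂I)·(I/Q) = 0.0210819 × (6773/379.715) = 0.376.

0.376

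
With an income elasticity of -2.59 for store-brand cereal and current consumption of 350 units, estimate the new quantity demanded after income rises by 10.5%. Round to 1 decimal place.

254.8

%ΔQ ≈ η × %ΔI = -2.59 × 10.5% = -27.195%.
New Q ≈ 350 × (1 − 0.27195) = 254.8.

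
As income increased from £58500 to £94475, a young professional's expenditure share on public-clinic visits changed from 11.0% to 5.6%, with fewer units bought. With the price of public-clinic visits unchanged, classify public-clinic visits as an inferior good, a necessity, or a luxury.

Quantity demanded falls as income rises, so η < 0.

inferior good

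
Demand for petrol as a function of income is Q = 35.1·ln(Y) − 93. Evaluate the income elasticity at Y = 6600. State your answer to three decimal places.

At Y = 6600: Q = 215.698.
dQ/dY = 35.1/Y = 0.00531818 at this income.
η = (dQ/dY)·(Y/Q) = 0.00531818 × (6600/215.698) = 0.163.

0.163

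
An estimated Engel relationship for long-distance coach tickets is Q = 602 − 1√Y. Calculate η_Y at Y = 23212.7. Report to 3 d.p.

-0.169

At Y = 23212.7: Q = 449.643.
dQ/dY = -1/(2√Y) = -0.00328176 at this income.
η = (dQ/dY)·(Y/Q) = -0.00328176 × (23212.7/449.643) = -0.169.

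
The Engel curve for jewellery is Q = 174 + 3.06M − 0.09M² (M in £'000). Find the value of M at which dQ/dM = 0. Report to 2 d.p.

dQ/dM = 3.06 − 0.18M.
The good is inferior where dQ/dM < 0. Setting dQ/dM = 0 gives M = 3.06 / 0.18 = 17.00.

17.00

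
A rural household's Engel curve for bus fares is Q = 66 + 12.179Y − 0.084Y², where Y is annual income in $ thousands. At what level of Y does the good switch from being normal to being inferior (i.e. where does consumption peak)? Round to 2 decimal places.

72.49

dQ/dY = 12.179 − 0.168Y.
The good is inferior where dQ/dY < 0. Setting dQ/dY = 0 gives Y = 12.179 / 0.168 = 72.49.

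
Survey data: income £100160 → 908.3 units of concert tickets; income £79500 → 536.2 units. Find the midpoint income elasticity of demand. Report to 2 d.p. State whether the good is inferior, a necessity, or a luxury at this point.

2.24 (luxury)

ΔQ = 536.2 − 908.3 = -372.1; midpoint Q̄ = (908.3 + 536.2)/2 = 722.25.
ΔI = 79500 − 100160 = -20660; midpoint Ī = (100160 + 79500)/2 = 89830.
η = (ΔQ/Q̄) ÷ (ΔI/Ī) = (-372.1/722.25) ÷ (-20660/89830) = 2.24.
η > 1 ⇒ luxury.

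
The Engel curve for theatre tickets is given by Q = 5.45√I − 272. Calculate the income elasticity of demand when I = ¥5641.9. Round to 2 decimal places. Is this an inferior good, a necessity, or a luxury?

1.49 (luxury)

At I = 5641.9: Q = 137.364.
dQ/dI = 5.45/(2√I) = 0.0362789 at this income.
η = (dQ/dI)·(I/Q) = 0.0362789 × (5641.9/137.364) = 1.49.
Since η > 1, the good is a luxury.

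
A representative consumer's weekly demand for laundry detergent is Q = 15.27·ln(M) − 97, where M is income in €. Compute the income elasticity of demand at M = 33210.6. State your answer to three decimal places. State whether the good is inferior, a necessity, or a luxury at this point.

At M = 33210.6: Q = 61.970.
dQ/dM = 15.27/M = 0.000459793 at this income.
η = (dQ/dM)·(M/Q) = 0.000459793 × (33210.6/61.970) = 0.246.
Since 0 < η < 1, the good is a necessity.

0.246 (necessity)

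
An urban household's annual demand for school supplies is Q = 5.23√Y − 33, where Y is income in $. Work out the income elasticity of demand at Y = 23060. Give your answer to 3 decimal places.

At Y = 23060: Q = 761.203.
dQ/dY = 5.23/(2√Y) = 0.0172204 at this income.
η = (dQ/dY)·(Y/Q) = 0.0172204 × (23060/761.203) = 0.522.

0.522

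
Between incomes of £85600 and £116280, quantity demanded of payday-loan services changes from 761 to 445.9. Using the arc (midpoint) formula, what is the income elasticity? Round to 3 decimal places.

ΔQ = 445.9 − 761 = -315.1; midpoint Q̄ = (761 + 445.9)/2 = 603.45.
ΔI = 116280 − 85600 = 30680; midpoint Ī = (85600 + 116280)/2 = 100940.
η = (ΔQ/Q̄) ÷ (ΔI/Ī) = (-315.1/603.45) ÷ (30680/100940) = -1.718.

-1.718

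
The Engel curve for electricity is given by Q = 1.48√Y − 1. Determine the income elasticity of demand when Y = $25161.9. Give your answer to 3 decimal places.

0.502

At Y = 25161.9: Q = 233.765.
dQ/dY = 1.48/(2√Y) = 0.00466509 at this income.
η = (dQ/dY)·(Y/Q) = 0.00466509 × (25161.9/233.765) = 0.502.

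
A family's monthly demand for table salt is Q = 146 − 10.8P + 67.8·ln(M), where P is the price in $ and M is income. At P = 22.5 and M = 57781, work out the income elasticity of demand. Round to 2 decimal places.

At P = 22.5, M = 57781: Q = 646.387.
Holding P constant, ∂Q/∂M = 67.8/M = 0.0011734.
η_M = (∂Q/∂M)·(M/Q) = 0.0011734 × (57781/646.387) = 0.10.

0.10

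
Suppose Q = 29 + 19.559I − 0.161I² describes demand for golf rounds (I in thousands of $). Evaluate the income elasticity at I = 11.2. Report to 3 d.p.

0.784

At I = 11.2: Q = 227.8650.
dQ/dI = 19.559 − 0.322I = 15.95260.
η = (dQ/dI)·(I/Q) = 15.95260 × (11.2/227.8650) = 0.784.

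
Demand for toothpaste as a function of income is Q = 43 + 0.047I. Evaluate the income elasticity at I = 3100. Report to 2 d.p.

0.77

At I = 3100: Q = 188.700.
dQ/dI = 0.047.
η = (dQ/dI)·(I/Q) = 0.047 × (3100/188.700) = 0.77.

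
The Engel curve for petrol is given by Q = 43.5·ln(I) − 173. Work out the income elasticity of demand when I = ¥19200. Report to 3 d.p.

0.170

At I = 19200: Q = 256.026.
dQ/dI = 43.5/I = 0.00226562 at this income.
η = (dQ/dI)·(I/Q) = 0.00226562 × (19200/256.026) = 0.170.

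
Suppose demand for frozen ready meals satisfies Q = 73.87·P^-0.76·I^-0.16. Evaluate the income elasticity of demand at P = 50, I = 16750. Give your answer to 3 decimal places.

For a multiplicative demand Q = A·P^α·I^β, the income elasticity is β everywhere.
Here β = -0.16, so η = -0.160.

-0.160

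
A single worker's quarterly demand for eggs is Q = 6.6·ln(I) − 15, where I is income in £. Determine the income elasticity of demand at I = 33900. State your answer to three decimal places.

0.123

At I = 33900: Q = 53.846.
dQ/dI = 6.6/I = 0.00019469 at this income.
η = (dQ/dI)·(I/Q) = 0.00019469 × (33900/53.846) = 0.123.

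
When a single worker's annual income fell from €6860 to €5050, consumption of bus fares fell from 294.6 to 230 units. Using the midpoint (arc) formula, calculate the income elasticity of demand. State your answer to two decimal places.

0.81

ΔQ = 230 − 294.6 = -64.6; midpoint Q̄ = (294.6 + 230)/2 = 262.3.
ΔI = 5050 − 6860 = -1810; midpoint Ī = (6860 + 5050)/2 = 5955.
η = (ΔQ/Q̄) ÷ (ΔI/Ī) = (-64.6/262.3) ÷ (-1810/5955) = 0.81.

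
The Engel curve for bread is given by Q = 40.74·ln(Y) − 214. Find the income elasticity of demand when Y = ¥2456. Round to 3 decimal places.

At Y = 2456: Q = 104.028.
dQ/dY = 40.74/Y = 0.0165879 at this income.
η = (dQ/dY)·(Y/Q) = 0.0165879 × (2456/104.028) = 0.392.

0.392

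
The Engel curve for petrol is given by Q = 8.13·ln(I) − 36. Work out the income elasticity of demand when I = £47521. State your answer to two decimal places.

At I = 47521: Q = 51.551.
dQ/dI = 8.13/I = 0.000171082 at this income.
η = (dQ/dI)·(I/Q) = 0.000171082 × (47521/51.551) = 0.16.

0.16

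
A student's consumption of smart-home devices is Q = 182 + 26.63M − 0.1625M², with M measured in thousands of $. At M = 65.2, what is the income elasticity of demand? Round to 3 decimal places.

0.289

At M = 65.2: Q = 1227.4820.
dQ/dM = 26.63 − 0.325M = 5.44000.
η = (dQ/dM)·(M/Q) = 5.44000 × (65.2/1227.4820) = 0.289.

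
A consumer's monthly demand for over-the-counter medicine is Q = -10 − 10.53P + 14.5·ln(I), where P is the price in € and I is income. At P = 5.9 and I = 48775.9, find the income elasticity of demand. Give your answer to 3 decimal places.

At P = 5.9, I = 48775.9: Q = 84.400.
Holding P constant, ∂Q/∂I = 14.5/I = 0.000297278.
η_I = (∂Q/∂I)·(I/Q) = 0.000297278 × (48775.9/84.400) = 0.172.

0.172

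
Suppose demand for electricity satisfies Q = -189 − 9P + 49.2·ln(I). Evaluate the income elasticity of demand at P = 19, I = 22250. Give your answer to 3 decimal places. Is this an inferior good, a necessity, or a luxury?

0.371 (necessity)

At P = 19, I = 22250: Q = 132.497.
Holding P constant, ∂Q/∂I = 49.2/I = 0.00221124.
η_I = (∂Q/∂I)·(I/Q) = 0.00221124 × (22250/132.497) = 0.371.
Since 0 < η < 1, this is a necessity.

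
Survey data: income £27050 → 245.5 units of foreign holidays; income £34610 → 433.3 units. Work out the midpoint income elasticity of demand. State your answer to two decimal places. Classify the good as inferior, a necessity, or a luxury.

ΔQ = 433.3 − 245.5 = 187.8; midpoint Q̄ = (245.5 + 433.3)/2 = 339.4.
ΔI = 34610 − 27050 = 7560; midpoint Ī = (27050 + 34610)/2 = 30830.
η = (ΔQ/Q̄) ÷ (ΔI/Ī) = (187.8/339.4) ÷ (7560/30830) = 2.26.
η > 1 ⇒ luxury.

2.26 (luxury)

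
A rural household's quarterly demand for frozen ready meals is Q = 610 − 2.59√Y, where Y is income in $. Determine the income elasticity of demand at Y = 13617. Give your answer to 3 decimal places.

-0.491

At Y = 13617: Q = 307.768.
dQ/dY = -2.59/(2√Y) = -0.0110976 at this income.
η = (dQ/dY)·(Y/Q) = -0.0110976 × (13617/307.768) = -0.491.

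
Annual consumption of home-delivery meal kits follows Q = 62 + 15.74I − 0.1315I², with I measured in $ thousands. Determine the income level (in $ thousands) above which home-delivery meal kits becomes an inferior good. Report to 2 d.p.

59.85

dQ/dI = 15.74 − 0.263I.
The good is inferior where dQ/dI < 0. Setting dQ/dI = 0 gives I = 15.74 / 0.263 = 59.85.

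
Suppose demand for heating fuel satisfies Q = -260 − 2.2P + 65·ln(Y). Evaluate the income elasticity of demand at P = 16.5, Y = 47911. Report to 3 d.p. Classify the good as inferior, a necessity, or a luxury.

At P = 16.5, Y = 47911: Q = 404.212.
Holding P constant, ∂Q/∂Y = 65/Y = 0.00135668.
η_Y = (∂Q/∂Y)·(Y/Q) = 0.00135668 × (47911/404.212) = 0.161.
Since 0 < η < 1, this is a necessity.

0.161 (necessity)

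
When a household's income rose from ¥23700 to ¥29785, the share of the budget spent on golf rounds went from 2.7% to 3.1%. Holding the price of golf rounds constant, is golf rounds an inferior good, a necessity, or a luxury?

luxury

The budget share rises as income rises, so η > 1.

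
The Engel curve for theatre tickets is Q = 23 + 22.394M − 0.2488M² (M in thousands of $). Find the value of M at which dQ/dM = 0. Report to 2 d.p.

dQ/dM = 22.394 − 0.4976M.
The good is inferior where dQ/dM < 0. Setting dQ/dM = 0 gives M = 22.394 / 0.4976 = 45.00.

45.00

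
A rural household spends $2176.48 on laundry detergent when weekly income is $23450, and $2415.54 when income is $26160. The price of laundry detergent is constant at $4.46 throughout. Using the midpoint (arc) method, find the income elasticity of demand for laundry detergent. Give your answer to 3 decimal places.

With a constant price, Q₁ = 2176.48/4.46 = 488.000 and Q₂ = 2415.54/4.46 = 541.601 (equivalently, work directly with expenditure since P cancels).
Midpoint %ΔQ = (2415.54 − 2176.48)/2296.01 = 0.10412; midpoint %ΔI = (26160 − 23450)/24805 = 0.10925.
η = 0.10412 / 0.10925 = 0.953.

0.953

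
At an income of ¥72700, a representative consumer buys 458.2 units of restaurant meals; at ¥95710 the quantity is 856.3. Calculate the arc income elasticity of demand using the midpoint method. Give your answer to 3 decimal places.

ΔQ = 856.3 − 458.2 = 398.1; midpoint Q̄ = (458.2 + 856.3)/2 = 657.25.
ΔI = 95710 − 72700 = 23010; midpoint Ī = (72700 + 95710)/2 = 84205.
η = (ΔQ/Q̄) ÷ (ΔI/Ī) = (398.1/657.25) ÷ (23010/84205) = 2.217.

2.217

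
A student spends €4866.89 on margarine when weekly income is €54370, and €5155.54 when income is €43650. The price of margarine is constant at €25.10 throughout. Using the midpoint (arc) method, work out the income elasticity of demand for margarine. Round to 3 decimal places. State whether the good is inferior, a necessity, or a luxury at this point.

-0.263 (inferior good)

With a constant price, Q₁ = 4866.89/25.10 = 193.900 and Q₂ = 5155.54/25.10 = 205.400 (equivalently, work directly with expenditure since P cancels).
Midpoint %ΔQ = (5155.54 − 4866.89)/5011.22 = 0.05760; midpoint %ΔI = (43650 − 54370)/49010 = -0.21873.
η = 0.05760 / -0.21873 = -0.263.
η < 0 ⇒ inferior good.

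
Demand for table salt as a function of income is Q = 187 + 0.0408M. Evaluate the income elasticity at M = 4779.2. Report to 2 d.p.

At M = 4779.2: Q = 381.991.
dQ/dM = 0.0408.
η = (dQ/dM)·(M/Q) = 0.0408 × (4779.2/381.991) = 0.51.

0.51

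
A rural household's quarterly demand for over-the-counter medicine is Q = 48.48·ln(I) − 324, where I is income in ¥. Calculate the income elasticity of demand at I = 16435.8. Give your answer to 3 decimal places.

At I = 16435.8: Q = 146.606.
dQ/dI = 48.48/I = 0.00294966 at this income.
η = (dQ/dI)·(I/Q) = 0.00294966 × (16435.8/146.606) = 0.331.

0.331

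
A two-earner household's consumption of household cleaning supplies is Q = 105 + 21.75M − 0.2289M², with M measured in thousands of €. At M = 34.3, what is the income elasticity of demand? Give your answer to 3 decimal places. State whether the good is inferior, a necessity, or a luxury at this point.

At M = 34.3: Q = 581.7264.
dQ/dM = 21.75 − 0.4578M = 6.04746.
η = (dQ/dM)·(M/Q) = 6.04746 × (34.3/581.7264) = 0.357.
0 < η < 1 ⇒ necessity.

0.357 (necessity)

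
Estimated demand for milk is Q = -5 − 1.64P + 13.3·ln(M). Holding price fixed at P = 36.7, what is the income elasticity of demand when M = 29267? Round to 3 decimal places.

0.186

At P = 36.7, M = 29267: Q = 71.592.
Holding P constant, ∂Q/∂M = 13.3/M = 0.000454437.
η_M = (∂Q/∂M)·(M/Q) = 0.000454437 × (29267/71.592) = 0.186.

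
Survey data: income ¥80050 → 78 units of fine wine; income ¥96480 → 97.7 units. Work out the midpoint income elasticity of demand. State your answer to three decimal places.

ΔQ = 97.7 − 78 = 19.7; midpoint Q̄ = (78 + 97.7)/2 = 87.85.
ΔI = 96480 − 80050 = 16430; midpoint Ī = (80050 + 96480)/2 = 88265.
η = (ΔQ/Q̄) ÷ (ΔI/Ī) = (19.7/87.85) ÷ (16430/88265) = 1.205.

1.205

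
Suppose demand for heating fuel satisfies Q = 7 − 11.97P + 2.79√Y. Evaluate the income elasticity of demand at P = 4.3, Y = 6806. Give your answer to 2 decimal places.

0.62

At P = 4.3, Y = 6806: Q = 185.700.
Holding P constant, ∂Q/∂Y = 2.79/(2√Y) = 0.0169094.
η_Y = (∂Q/∂Y)·(Y/Q) = 0.0169094 × (6806/185.700) = 0.62.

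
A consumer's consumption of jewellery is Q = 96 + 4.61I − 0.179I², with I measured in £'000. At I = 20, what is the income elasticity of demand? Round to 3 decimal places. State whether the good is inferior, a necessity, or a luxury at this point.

-0.437 (inferior good)

At I = 20: Q = 116.6000.
dQ/dI = 4.61 − 0.358I = -2.55000.
η = (dQ/dI)·(I/Q) = -2.55000 × (20/116.6000) = -0.437.
η < 0 ⇒ inferior good.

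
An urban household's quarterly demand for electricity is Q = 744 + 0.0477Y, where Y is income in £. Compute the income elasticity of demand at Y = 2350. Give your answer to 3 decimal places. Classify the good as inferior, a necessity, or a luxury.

0.131 (necessity)

At Y = 2350: Q = 856.095.
dQ/dY = 0.0477.
η = (dQ/dY)·(Y/Q) = 0.0477 × (2350/856.095) = 0.131.
Since 0 < η < 1, the good is a necessity.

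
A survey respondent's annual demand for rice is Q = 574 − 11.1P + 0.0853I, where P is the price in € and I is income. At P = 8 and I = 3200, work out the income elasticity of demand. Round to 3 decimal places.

At P = 8, I = 3200: Q = 758.160.
Holding P constant, ∂Q/∂I = 0.0853.
η_I = (∂Q/∂I)·(I/Q) = 0.0853 × (3200/758.160) = 0.360.

0.360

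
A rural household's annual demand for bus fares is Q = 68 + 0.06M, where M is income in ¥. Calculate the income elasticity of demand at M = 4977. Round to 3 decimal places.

0.815

At M = 4977: Q = 366.620.
dQ/dM = 0.06.
η = (dQ/dM)·(M/Q) = 0.06 × (4977/366.620) = 0.815.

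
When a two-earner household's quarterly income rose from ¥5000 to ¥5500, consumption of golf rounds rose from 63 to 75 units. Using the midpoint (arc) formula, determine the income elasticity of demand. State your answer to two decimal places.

ΔQ = 75 − 63 = 12; midpoint Q̄ = (63 + 75)/2 = 69.
ΔI = 5500 − 5000 = 500; midpoint Ī = (5000 + 5500)/2 = 5250.
η = (ΔQ/Q̄) ÷ (ΔI/Ī) = (12/69) ÷ (500/5250) = 1.83.

1.83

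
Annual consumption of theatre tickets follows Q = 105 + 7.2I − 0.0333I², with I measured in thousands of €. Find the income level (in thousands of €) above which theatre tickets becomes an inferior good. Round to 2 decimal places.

dQ/dI = 7.2 − 0.0666I.
The good is inferior where dQ/dI < 0. Setting dQ/dI = 0 gives I = 7.2 / 0.0666 = 108.11.

108.11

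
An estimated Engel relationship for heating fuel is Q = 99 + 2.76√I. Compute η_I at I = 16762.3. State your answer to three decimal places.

At I = 16762.3: Q = 456.335.
dQ/dI = 2.76/(2√I) = 0.0106589 at this income.
η = (dQ/dI)·(I/Q) = 0.0106589 × (16762.3/456.335) = 0.392.

0.392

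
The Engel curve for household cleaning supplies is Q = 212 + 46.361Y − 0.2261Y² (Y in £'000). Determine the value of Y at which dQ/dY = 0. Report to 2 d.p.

102.52

dQ/dY = 46.361 − 0.4522Y.
The good is inferior where dQ/dY < 0. Setting dQ/dY = 0 gives Y = 46.361 / 0.4522 = 102.52.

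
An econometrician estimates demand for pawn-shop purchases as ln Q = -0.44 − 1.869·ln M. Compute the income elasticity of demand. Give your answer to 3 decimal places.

In a log-linear demand, the coefficient on ln M is the income elasticity.
So η = -1.869.

-1.869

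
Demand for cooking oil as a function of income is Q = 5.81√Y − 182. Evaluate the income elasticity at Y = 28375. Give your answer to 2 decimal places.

0.61

At Y = 28375: Q = 796.688.
dQ/dY = 5.81/(2√Y) = 0.0172456 at this income.
η = (dQ/dY)·(Y/Q) = 0.0172456 × (28375/796.688) = 0.61.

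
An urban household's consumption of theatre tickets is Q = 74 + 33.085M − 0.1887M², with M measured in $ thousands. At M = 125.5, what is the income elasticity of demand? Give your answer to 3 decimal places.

-1.429

At M = 125.5: Q = 1254.0953.
dQ/dM = 33.085 − 0.3774M = -14.27870.
η = (dQ/dM)·(M/Q) = -14.27870 × (125.5/1254.0953) = -1.429.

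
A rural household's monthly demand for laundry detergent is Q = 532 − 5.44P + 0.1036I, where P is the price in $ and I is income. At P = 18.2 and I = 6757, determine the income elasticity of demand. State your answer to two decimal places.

0.62

At P = 18.2, I = 6757: Q = 1133.017.
Holding P constant, ∂Q/∂I = 0.1036.
η_I = (∂Q/∂I)·(I/Q) = 0.1036 × (6757/1133.017) = 0.62.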